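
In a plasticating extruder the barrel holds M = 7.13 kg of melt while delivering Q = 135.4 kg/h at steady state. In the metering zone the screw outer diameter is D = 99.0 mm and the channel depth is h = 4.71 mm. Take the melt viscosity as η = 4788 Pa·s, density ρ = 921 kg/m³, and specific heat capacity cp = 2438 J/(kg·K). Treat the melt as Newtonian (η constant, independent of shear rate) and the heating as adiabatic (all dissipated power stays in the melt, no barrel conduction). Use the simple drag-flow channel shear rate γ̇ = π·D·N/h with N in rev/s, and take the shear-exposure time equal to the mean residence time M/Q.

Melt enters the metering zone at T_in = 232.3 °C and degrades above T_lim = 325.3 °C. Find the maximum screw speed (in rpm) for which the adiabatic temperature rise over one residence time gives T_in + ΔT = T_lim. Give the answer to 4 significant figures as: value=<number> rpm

Q_s = Q / 3600 = 135.4 / 3600 = 0.0376111 kg/s
t_res = M / Q_s = 7.13 ÷ 0.0376111 = 189.572 s
D = 99.0 mm = 0.099 m;  h = 4.71 mm = 0.00471 m
ΔT_a = T_lim − T_in = 325.3 °C − 232.3 °C = 93 K
γ̇_max² = ΔT_a·ρ·cp / (η·t_res) = [93 × 921 × 2438] / [4788 × 189.572] = 230.064 s⁻²
γ̇_max = sqrt(230.064) = 15.1679 s⁻¹
Solve γ̇ = πDN/h for N: N_max = γ̇_max·h/(π·D) = 15.1679 × 0.00471 / (π × 0.099) = 0.2297 rev/s = 13.782 rpm

value=13.78 rpm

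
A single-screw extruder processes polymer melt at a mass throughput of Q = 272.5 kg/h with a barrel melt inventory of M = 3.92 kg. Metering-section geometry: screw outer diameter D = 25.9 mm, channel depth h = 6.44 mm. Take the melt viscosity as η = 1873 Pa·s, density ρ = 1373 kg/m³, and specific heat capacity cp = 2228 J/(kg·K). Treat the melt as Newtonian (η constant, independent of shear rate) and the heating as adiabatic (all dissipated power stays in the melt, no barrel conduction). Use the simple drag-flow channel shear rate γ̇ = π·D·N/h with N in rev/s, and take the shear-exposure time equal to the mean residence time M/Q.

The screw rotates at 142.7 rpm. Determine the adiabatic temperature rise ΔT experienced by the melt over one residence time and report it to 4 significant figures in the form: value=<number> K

value=28.63 K

Q_s = Q / 3600 = 272.5 / 3600 = 0.0756944 kg/s
Mean residence time: t_res = M/Q_s = 3.92 kg / 0.0756944 kg/s = 51.7872 s
D = 25.9 mm = 0.0259 m;  h = 6.44 mm = 0.00644 m;  N = 142.7 rpm / 60 = 2.37833 rev/s
γ̇ = π·D·N / h = π · 0.0259 · 2.37833 / 0.00644 = 30.0494 s⁻¹
Adiabatic rise: ΔT = η γ̇² t_res / (ρ cp) = 1873·(30.0494)²·51.7872 / (1373·2228) = 28.6317 K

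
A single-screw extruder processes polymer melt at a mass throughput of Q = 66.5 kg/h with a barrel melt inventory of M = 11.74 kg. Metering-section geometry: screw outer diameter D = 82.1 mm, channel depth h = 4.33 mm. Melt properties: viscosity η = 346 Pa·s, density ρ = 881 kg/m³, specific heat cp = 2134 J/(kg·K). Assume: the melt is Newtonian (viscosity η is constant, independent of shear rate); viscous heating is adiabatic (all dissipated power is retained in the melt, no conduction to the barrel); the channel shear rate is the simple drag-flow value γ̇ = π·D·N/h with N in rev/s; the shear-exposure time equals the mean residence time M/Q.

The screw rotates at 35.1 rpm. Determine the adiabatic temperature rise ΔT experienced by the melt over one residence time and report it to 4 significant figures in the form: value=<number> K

value=142.0 K

Q_s = Q / 3600 = 66.5 / 3600 = 0.0184722 kg/s
t_res = M / Q_s = 11.74 ÷ 0.0184722 = 635.549 s
Geometry in metres: D = 82.1 mm → 0.0821 m, h = 4.33 mm → 0.00433 m; screw speed N = 35.1 rpm = 0.585 rev/s
γ̇ = π·D·N / h = π · 0.0821 · 0.585 / 0.00433 = 34.8466 s⁻¹
ΔT = η·γ̇²·t_res / (ρ·cp) = 346 · (34.8466)² · 635.549 / (881 · 2134) = 142.029 K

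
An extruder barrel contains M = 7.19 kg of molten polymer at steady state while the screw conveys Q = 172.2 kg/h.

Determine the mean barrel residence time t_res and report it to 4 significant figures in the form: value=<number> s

Throughput in SI: Q_s = 172.2 kg/h ÷ 3600 s/h = 0.0478333 kg/s
t_res = M / Q_s = 7.19 ÷ 0.0478333 = 150.314 s

value=150.3 s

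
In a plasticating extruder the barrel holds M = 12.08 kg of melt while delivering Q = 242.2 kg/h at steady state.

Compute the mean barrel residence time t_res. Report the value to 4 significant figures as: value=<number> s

Q_s = Q / 3600 = 242.2 / 3600 = 0.0672778 kg/s
Mean residence time: t_res = M/Q_s = 12.08 kg / 0.0672778 kg/s = 179.554 s

value=179.6 s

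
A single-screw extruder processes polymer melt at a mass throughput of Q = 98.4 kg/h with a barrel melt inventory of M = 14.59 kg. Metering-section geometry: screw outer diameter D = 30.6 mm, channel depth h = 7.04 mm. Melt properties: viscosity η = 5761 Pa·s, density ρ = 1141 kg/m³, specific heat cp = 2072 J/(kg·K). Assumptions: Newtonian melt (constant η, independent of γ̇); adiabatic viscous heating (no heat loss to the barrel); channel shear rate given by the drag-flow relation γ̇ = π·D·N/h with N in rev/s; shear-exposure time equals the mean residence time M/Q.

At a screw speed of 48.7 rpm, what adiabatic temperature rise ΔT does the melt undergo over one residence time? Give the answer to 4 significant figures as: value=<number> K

Convert throughput: Q = 98.4 kg/h = 98.4/3600 = 0.0273333 kg/s
t_res = M / Q_s = 14.59 / 0.0273333 = 533.78 s
Convert to SI: D = 0.0306 m, h = 0.00704 m, N = 48.7/60 = 0.811667 rev/s
γ̇ = π·D·N / h = π · 0.0306 · 0.811667 / 0.00704 = 11.0835 s⁻¹
ΔT = η·γ̇²·t_res / (ρ·cp) = 5761 · (11.0835)² · 533.78 / (1141 · 2072) = 159.786 K

value=159.8 K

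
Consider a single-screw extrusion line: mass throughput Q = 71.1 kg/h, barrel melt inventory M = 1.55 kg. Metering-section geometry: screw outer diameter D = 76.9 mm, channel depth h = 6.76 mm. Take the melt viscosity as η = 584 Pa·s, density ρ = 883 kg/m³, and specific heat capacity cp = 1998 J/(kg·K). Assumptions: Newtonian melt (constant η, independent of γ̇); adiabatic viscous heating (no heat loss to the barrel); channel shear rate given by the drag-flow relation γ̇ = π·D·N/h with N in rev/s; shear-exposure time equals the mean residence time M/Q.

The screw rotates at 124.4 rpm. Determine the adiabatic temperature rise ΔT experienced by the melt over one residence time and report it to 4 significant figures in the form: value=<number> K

value=142.6 K

Q_s = Q / 3600 = 71.1 / 3600 = 0.01975 kg/s
t_res = M / Q_s = 1.55 / 0.01975 = 78.481 s
Geometry in metres: D = 76.9 mm → 0.0769 m, h = 6.76 mm → 0.00676 m; screw speed N = 124.4 rpm = 2.07333 rev/s
γ̇ = π·D·N / h = π · 0.0769 · 2.07333 / 0.00676 = 74.0967 s⁻¹
Adiabatic rise: ΔT = η γ̇² t_res / (ρ cp) = 584·(74.0967)²·78.481 / (883·1998) = 142.633 K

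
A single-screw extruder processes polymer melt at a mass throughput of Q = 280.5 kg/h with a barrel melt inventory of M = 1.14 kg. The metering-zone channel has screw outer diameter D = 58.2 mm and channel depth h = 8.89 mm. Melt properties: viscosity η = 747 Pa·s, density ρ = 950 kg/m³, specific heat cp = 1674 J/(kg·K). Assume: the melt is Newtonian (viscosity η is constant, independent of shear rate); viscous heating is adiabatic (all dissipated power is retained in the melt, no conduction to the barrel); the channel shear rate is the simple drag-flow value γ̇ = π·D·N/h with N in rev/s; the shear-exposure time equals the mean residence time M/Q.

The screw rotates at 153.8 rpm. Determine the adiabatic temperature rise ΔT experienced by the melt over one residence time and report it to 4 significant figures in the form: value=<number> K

Throughput in SI: Q_s = 280.5 kg/h ÷ 3600 s/h = 0.0779167 kg/s
t_res = M / Q_s = 1.14 / 0.0779167 = 14.631 s
Geometry in metres: D = 58.2 mm → 0.0582 m, h = 8.89 mm → 0.00889 m; screw speed N = 153.8 rpm = 2.56333 rev/s
γ̇ = π·D·N / h = π · 0.0582 · 2.56333 / 0.00889 = 52.7201 s⁻¹
ΔT = η·γ̇²·t_res/(ρ·cp) = [747 × 52.7201² × 14.631] / [950 × 1674] = 19.1015 K

value=19.10 K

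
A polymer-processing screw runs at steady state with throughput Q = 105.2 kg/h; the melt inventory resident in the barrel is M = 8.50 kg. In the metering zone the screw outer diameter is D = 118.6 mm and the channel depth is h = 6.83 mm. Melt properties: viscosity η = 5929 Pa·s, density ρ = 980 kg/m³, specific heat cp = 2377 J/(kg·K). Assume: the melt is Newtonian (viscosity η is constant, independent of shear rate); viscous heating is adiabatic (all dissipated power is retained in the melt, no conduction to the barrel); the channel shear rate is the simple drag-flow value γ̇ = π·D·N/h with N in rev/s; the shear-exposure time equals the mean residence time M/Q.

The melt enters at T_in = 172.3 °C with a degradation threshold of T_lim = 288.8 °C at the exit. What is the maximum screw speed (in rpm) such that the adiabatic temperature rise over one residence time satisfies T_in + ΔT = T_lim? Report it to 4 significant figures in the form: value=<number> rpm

Convert throughput: Q = 105.2 kg/h = 105.2/3600 = 0.0292222 kg/s
t_res = M / Q_s = 8.50 / 0.0292222 = 290.875 s
Geometry in SI: D = 118.6 mm → 0.1186 m, h = 6.83 mm → 0.00683 m
ΔT_a = T_lim − T_in = 288.8 − 172.3 = 116.5 K
γ̇_max² = ΔT_a·ρ·cp/(η·t_res) = 116.5·980·2377/(5929·290.875) = 157.36 s⁻²
Take the square root: γ̇_max = √(157.36) = 12.5443 s⁻¹
Solve γ̇ = πDN/h for N: N_max = γ̇_max·h/(π·D) = 12.5443 × 0.00683 / (π × 0.1186) = 0.22995 rev/s = 13.797 rpm

value=13.80 rpm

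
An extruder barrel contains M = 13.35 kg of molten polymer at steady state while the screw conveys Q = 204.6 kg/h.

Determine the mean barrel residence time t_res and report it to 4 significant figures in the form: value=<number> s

Q_s = Q / 3600 = 204.6 / 3600 = 0.0568333 kg/s
Mean residence time: t_res = M/Q_s = 13.35 kg / 0.0568333 kg/s = 234.897 s

value=234.9 s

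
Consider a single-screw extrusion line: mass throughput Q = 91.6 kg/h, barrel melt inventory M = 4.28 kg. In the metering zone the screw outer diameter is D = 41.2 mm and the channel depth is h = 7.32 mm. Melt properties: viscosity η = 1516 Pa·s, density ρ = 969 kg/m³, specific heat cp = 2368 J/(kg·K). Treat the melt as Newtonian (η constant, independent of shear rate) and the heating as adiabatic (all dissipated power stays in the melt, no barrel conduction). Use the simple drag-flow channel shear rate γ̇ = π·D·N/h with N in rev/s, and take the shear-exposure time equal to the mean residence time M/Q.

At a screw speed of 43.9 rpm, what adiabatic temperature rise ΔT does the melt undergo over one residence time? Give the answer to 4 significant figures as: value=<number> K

value=18.60 K

Q_s = Q / 3600 = 91.6 / 3600 = 0.0254444 kg/s
t_res = M / Q_s = 4.28 ÷ 0.0254444 = 168.21 s
Convert to SI: D = 0.0412 m, h = 0.00732 m, N = 43.9/60 = 0.731667 rev/s
γ̇ = π·D·N / h = π · 0.0412 · 0.731667 / 0.00732 = 12.9375 s⁻¹
Adiabatic rise: ΔT = η γ̇² t_res / (ρ cp) = 1516·(12.9375)²·168.21 / (969·2368) = 18.6013 K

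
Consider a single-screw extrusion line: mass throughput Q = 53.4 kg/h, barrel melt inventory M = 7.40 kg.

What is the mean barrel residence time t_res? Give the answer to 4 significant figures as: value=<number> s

value=498.9 s

Convert throughput: Q = 53.4 kg/h = 53.4/3600 = 0.0148333 kg/s
Mean residence time: t_res = M/Q_s = 7.40 kg / 0.0148333 kg/s = 498.876 s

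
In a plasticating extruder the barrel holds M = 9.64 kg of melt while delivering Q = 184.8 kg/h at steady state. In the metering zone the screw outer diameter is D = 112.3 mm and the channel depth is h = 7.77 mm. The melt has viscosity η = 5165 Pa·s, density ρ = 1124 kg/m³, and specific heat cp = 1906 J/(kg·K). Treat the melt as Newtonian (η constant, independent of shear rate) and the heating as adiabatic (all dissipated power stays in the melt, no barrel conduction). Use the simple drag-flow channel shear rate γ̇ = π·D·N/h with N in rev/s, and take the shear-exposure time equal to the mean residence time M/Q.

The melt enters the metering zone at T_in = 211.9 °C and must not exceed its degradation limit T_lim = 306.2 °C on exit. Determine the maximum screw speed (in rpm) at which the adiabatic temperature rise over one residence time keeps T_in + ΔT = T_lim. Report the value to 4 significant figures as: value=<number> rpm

Throughput in SI: Q_s = 184.8 kg/h ÷ 3600 s/h = 0.0513333 kg/s
t_res = M / Q_s = 9.64 ÷ 0.0513333 = 187.792 s
Convert to metres: D = 0.1123 m, h = 0.00777 m
ΔT_a = T_lim − T_in = 306.2 °C − 211.9 °C = 94.3 K
γ̇_max² = ΔT_a·ρ·cp / (η·t_res) = [94.3 × 1124 × 1906] / [5165 × 187.792] = 208.283 s⁻²
γ̇_max = √208.283 = 14.432 s⁻¹
N_max = γ̇_max·h / (π·D) = 14.432 · 0.00777 / (π · 0.1123) = 0.317847 rev/s = 19.0708 rpm

value=19.07 rpm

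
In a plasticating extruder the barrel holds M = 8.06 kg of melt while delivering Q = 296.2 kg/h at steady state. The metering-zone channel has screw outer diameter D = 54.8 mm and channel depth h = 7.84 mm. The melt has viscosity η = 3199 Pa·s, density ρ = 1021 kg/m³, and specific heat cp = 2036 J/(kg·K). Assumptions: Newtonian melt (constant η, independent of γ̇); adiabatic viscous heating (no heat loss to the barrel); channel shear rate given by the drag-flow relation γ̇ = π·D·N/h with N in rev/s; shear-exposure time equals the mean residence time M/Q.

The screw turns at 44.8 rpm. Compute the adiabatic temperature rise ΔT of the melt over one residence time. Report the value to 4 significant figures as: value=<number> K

value=40.53 K

Convert throughput: Q = 296.2 kg/h = 296.2/3600 = 0.0822778 kg/s
t_res = M / Q_s = 8.06 ÷ 0.0822778 = 97.9608 s
Geometry in metres: D = 54.8 mm → 0.0548 m, h = 7.84 mm → 0.00784 m; screw speed N = 44.8 rpm = 0.746667 rev/s
Shear rate: γ̇ = πDN/h = π·0.0548·0.746667/0.00784 = 16.3961 s⁻¹
ΔT = η·γ̇²·t_res / (ρ·cp) = 3199 · (16.3961)² · 97.9608 / (1021 · 2036) = 40.5271 K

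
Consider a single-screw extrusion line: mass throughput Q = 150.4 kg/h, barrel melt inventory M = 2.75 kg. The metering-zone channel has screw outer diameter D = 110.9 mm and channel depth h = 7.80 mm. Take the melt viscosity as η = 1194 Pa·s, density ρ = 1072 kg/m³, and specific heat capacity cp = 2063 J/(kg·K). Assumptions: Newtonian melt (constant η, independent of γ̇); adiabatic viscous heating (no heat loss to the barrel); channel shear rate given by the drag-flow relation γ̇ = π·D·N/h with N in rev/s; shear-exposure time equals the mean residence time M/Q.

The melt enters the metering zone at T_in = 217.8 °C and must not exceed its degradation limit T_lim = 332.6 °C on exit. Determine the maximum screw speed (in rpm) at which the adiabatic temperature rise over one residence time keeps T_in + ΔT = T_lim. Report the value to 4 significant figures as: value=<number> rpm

Throughput in SI: Q_s = 150.4 kg/h ÷ 3600 s/h = 0.0417778 kg/s
t_res = M / Q_s = 2.75 / 0.0417778 = 65.8245 s
D = 110.9 mm = 0.1109 m;  h = 7.80 mm = 0.0078 m
ΔT_a = T_lim − T_in = 332.6 °C − 217.8 °C = 114.8 K
γ̇_max² = ΔT_a·ρ·cp/(η·t_res) = 114.8·1072·2063/(1194·65.8245) = 3230.31 s⁻²
γ̇_max = √3230.31 = 56.8358 s⁻¹
Solve γ̇ = πDN/h for N: N_max = γ̇_max·h/(π·D) = 56.8358 × 0.0078 / (π × 0.1109) = 1.27243 rev/s = 76.346 rpm

value=76.35 rpm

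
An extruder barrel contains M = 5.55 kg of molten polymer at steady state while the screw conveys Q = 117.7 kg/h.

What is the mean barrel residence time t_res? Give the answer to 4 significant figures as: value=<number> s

value=169.8 s

Convert throughput: Q = 117.7 kg/h = 117.7/3600 = 0.0326944 kg/s
Mean residence time: t_res = M/Q_s = 5.55 kg / 0.0326944 kg/s = 169.754 s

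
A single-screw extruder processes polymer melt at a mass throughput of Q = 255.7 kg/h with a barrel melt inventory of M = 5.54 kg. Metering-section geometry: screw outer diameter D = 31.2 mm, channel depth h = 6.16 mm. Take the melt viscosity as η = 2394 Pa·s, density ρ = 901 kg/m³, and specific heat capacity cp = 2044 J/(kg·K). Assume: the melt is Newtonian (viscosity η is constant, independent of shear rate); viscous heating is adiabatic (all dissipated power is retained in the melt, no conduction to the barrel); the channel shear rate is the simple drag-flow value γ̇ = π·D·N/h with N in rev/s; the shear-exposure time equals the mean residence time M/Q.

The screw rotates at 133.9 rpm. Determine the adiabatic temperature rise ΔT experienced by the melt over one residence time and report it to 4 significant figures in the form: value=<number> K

Throughput in SI: Q_s = 255.7 kg/h ÷ 3600 s/h = 0.0710278 kg/s
Mean residence time: t_res = M/Q_s = 5.54 kg / 0.0710278 kg/s = 77.9977 s
Convert to SI: D = 0.0312 m, h = 0.00616 m, N = 133.9/60 = 2.23167 rev/s
γ̇ = π D N / h = (π)(0.0312)(2.23167) / 0.00616 = 35.5102 s⁻¹
Adiabatic rise: ΔT = η γ̇² t_res / (ρ cp) = 2394·(35.5102)²·77.9977 / (901·2044) = 127.852 K

value=127.9 K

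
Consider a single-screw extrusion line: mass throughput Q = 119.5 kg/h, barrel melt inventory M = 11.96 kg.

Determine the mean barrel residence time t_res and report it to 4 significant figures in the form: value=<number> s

Q_s = Q / 3600 = 119.5 / 3600 = 0.0331944 kg/s
t_res = M / Q_s = 11.96 / 0.0331944 = 360.301 s

value=360.3 s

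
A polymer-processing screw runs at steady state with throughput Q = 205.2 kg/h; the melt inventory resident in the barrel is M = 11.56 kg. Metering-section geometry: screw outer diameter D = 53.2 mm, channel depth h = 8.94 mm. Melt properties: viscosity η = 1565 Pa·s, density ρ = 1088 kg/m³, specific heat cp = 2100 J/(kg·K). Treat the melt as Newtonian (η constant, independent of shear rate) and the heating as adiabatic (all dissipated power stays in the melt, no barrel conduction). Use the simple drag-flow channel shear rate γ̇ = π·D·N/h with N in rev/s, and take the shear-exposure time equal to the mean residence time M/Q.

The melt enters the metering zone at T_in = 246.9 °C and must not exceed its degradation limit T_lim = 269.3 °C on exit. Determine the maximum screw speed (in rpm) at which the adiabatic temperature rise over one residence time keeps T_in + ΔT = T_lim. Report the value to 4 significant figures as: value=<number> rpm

value=40.75 rpm

Q_s = Q / 3600 = 205.2 / 3600 = 0.057 kg/s
t_res = M / Q_s = 11.56 / 0.057 = 202.807 s
Convert to metres: D = 0.0532 m, h = 0.00894 m
ΔT_a = T_lim − T_in = 269.3 °C − 246.9 °C = 22.4 K
γ̇_max² = ΔT_a·ρ·cp / (η·t_res) = [22.4 × 1088 × 2100] / [1565 × 202.807] = 161.25 s⁻²
γ̇_max = √161.25 = 12.6984 s⁻¹
N_max = γ̇_max h / (πD) = 12.6984·0.00894/(π·0.0532) = 0.679243 rev/s → ×60 = 40.7546 rpm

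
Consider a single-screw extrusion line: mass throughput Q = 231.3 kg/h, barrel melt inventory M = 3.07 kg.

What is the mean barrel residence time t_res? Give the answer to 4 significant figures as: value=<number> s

Throughput in SI: Q_s = 231.3 kg/h ÷ 3600 s/h = 0.06425 kg/s
Mean residence time: t_res = M/Q_s = 3.07 kg / 0.06425 kg/s = 47.7821 s

value=47.78 s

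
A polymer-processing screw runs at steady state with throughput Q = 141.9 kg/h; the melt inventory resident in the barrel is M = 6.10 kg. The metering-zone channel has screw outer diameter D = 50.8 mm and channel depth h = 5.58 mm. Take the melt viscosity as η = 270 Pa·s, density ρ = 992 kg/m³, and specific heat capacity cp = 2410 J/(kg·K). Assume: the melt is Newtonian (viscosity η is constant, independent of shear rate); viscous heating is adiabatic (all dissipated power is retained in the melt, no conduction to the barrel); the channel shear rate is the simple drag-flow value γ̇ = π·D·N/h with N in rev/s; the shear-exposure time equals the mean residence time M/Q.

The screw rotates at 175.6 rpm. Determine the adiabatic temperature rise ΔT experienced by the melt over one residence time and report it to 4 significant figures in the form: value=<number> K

Convert throughput: Q = 141.9 kg/h = 141.9/3600 = 0.0394167 kg/s
t_res = M / Q_s = 6.10 ÷ 0.0394167 = 154.757 s
Convert to SI: D = 0.0508 m, h = 0.00558 m, N = 175.6/60 = 2.92667 rev/s
γ̇ = π·D·N / h = π · 0.0508 · 2.92667 / 0.00558 = 83.7052 s⁻¹
ΔT = η·γ̇²·t_res / (ρ·cp) = 270 · (83.7052)² · 154.757 / (992 · 2410) = 122.459 K

value=122.5 K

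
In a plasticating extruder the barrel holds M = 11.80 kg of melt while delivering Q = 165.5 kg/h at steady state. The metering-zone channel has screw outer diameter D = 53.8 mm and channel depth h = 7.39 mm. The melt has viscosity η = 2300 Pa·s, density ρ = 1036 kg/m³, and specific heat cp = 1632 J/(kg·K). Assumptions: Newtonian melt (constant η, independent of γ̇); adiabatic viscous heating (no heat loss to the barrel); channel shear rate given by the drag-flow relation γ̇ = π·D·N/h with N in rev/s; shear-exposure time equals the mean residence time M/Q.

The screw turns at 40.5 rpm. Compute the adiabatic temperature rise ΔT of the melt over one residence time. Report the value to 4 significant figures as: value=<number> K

value=83.22 K

Convert throughput: Q = 165.5 kg/h = 165.5/3600 = 0.0459722 kg/s
Mean residence time: t_res = M/Q_s = 11.80 kg / 0.0459722 kg/s = 256.677 s
Convert to SI: D = 0.0538 m, h = 0.00739 m, N = 40.5/60 = 0.675 rev/s
γ̇ = π·D·N / h = π · 0.0538 · 0.675 / 0.00739 = 15.438 s⁻¹
Adiabatic rise: ΔT = η γ̇² t_res / (ρ cp) = 2300·(15.438)²·256.677 / (1036·1632) = 83.218 K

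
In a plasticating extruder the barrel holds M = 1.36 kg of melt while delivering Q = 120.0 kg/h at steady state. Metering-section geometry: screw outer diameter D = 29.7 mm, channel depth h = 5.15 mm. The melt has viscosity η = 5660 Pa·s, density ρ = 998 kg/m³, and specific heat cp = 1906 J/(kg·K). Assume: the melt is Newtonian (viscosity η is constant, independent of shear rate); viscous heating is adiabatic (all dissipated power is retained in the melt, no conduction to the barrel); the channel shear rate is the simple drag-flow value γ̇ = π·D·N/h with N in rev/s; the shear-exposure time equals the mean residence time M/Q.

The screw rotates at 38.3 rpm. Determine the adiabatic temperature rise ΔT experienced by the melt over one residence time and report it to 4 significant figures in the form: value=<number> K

value=16.24 K

Q_s = Q / 3600 = 120.0 / 3600 = 0.0333333 kg/s
Mean residence time: t_res = M/Q_s = 1.36 kg / 0.0333333 kg/s = 40.8 s
Geometry in metres: D = 29.7 mm → 0.0297 m, h = 5.15 mm → 0.00515 m; screw speed N = 38.3 rpm = 0.638333 rev/s
γ̇ = π D N / h = (π)(0.0297)(0.638333) / 0.00515 = 11.565 s⁻¹
ΔT = η·γ̇²·t_res/(ρ·cp) = [5660 × 11.565² × 40.8] / [998 × 1906] = 16.2374 K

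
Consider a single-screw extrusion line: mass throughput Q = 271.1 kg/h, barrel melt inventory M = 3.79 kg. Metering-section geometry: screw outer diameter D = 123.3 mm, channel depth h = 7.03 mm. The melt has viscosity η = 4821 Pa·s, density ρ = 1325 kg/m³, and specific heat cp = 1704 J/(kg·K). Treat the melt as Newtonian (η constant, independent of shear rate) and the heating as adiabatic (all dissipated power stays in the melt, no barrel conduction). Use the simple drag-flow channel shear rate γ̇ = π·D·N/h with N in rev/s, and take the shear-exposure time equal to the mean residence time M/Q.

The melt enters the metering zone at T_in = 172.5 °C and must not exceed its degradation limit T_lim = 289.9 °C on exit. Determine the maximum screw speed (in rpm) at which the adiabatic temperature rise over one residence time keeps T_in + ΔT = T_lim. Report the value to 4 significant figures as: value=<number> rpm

value=35.99 rpm

Throughput in SI: Q_s = 271.1 kg/h ÷ 3600 s/h = 0.0753056 kg/s
t_res = M / Q_s = 3.79 ÷ 0.0753056 = 50.3283 s
Convert to metres: D = 0.1233 m, h = 0.00703 m
Allowable rise: ΔT_a = T_lim − T_in = 289.9 − 172.5 = 117.4 K
γ̇_max² = ΔT_a·ρ·cp/(η·t_res) = 117.4·1325·1704/(4821·50.3283) = 1092.46 s⁻²
Take the square root: γ̇_max = √(1092.46) = 33.0523 s⁻¹
N_max = γ̇_max h / (πD) = 33.0523·0.00703/(π·0.1233) = 0.599853 rev/s → ×60 = 35.9912 rpm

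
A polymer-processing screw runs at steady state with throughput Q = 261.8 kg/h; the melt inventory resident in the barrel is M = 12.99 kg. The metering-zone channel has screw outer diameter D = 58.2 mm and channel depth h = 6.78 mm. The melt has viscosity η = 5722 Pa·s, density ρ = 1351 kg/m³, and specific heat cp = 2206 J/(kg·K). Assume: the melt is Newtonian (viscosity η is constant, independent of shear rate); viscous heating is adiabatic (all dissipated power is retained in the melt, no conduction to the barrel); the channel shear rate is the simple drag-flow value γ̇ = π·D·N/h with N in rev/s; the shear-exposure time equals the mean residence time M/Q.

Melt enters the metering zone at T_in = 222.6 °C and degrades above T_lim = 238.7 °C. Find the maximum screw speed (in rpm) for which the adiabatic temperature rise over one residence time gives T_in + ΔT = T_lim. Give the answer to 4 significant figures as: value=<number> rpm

Throughput in SI: Q_s = 261.8 kg/h ÷ 3600 s/h = 0.0727222 kg/s
t_res = M / Q_s = 12.99 / 0.0727222 = 178.625 s
Geometry in SI: D = 58.2 mm → 0.0582 m, h = 6.78 mm → 0.00678 m
ΔT_a = T_lim − T_in = 238.7 °C − 222.6 °C = 16.1 K
γ̇_max² = ΔT_a·ρ·cp/(η·t_res) = 16.1·1351·2206/(5722·178.625) = 46.9458 s⁻²
γ̇_max = √46.9458 = 6.8517 s⁻¹
Solve γ̇ = πDN/h for N: N_max = γ̇_max·h/(π·D) = 6.8517 × 0.00678 / (π × 0.0582) = 0.254071 rev/s = 15.2443 rpm

value=15.24 rpm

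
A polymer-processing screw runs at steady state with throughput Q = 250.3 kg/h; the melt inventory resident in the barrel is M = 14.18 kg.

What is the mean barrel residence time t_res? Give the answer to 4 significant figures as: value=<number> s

Throughput in SI: Q_s = 250.3 kg/h ÷ 3600 s/h = 0.0695278 kg/s
t_res = M / Q_s = 14.18 ÷ 0.0695278 = 203.947 s

value=203.9 s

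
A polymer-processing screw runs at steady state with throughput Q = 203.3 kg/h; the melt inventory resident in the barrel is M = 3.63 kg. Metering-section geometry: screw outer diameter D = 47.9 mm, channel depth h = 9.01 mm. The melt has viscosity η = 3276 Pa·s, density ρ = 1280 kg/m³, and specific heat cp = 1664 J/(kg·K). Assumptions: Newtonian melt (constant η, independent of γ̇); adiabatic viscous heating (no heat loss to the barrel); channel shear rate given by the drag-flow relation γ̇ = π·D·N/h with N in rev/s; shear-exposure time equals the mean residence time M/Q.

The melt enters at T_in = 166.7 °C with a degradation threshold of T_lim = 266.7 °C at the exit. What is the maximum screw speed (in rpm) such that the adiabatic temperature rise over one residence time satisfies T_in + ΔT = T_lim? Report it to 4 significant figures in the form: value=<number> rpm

value=114.3 rpm

Convert throughput: Q = 203.3 kg/h = 203.3/3600 = 0.0564722 kg/s
t_res = M / Q_s = 3.63 ÷ 0.0564722 = 64.2794 s
Geometry in SI: D = 47.9 mm → 0.0479 m, h = 9.01 mm → 0.00901 m
ΔT_a = T_lim − T_in = 266.7 °C − 166.7 °C = 100 K
γ̇_max² = ΔT_a·ρ·cp/(η·t_res) = 100·1280·1664/(3276·64.2794) = 1011.46 s⁻²
Take the square root: γ̇_max = √(1011.46) = 31.8034 s⁻¹
Solve γ̇ = πDN/h for N: N_max = γ̇_max·h/(π·D) = 31.8034 × 0.00901 / (π × 0.0479) = 1.9042 rev/s = 114.252 rpm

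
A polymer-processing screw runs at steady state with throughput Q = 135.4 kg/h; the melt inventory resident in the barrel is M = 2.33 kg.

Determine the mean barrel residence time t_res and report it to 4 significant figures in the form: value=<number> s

value=61.95 s

Q_s = Q / 3600 = 135.4 / 3600 = 0.0376111 kg/s
t_res = M / Q_s = 2.33 ÷ 0.0376111 = 61.9498 s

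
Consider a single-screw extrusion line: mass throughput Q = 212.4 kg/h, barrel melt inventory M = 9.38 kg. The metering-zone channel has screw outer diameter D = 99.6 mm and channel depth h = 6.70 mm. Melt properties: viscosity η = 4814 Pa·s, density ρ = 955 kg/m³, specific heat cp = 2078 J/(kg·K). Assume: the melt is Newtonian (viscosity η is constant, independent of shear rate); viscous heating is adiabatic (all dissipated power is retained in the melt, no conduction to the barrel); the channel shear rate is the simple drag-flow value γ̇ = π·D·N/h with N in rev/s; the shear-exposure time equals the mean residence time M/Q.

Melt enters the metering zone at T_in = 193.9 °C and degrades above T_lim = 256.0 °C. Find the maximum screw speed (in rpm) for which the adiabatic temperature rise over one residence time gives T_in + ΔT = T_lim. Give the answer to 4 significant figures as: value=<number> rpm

Q_s = Q / 3600 = 212.4 / 3600 = 0.059 kg/s
Mean residence time: t_res = M/Q_s = 9.38 kg / 0.059 kg/s = 158.983 s
Convert to metres: D = 0.0996 m, h = 0.0067 m
ΔT_a = T_lim − T_in = 256.0 − 193.9 = 62.1 K
Invert ΔT = ηγ̇²t_res/(ρcp) for γ̇: γ̇_max² = ΔT_a ρ cp / (η t_res) = 62.1·955·2078 / (4814·158.983) = 161.021 s⁻²
γ̇_max = sqrt(161.021) = 12.6894 s⁻¹
N_max = γ̇_max·h / (π·D) = 12.6894 · 0.0067 / (π · 0.0996) = 0.271711 rev/s = 16.3027 rpm

value=16.30 rpm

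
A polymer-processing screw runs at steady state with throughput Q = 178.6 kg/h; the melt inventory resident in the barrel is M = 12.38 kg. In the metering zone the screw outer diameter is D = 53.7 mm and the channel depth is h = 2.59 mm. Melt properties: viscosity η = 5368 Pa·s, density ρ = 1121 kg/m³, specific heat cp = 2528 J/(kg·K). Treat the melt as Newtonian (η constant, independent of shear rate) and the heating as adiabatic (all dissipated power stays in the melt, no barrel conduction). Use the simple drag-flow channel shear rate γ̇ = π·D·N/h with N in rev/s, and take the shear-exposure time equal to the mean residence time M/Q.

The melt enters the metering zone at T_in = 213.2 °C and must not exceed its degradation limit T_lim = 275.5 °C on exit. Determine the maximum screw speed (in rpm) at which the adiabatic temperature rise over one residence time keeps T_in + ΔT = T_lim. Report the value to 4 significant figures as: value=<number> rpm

value=10.58 rpm

Throughput in SI: Q_s = 178.6 kg/h ÷ 3600 s/h = 0.0496111 kg/s
Mean residence time: t_res = M/Q_s = 12.38 kg / 0.0496111 kg/s = 249.541 s
Convert to metres: D = 0.0537 m, h = 0.00259 m
Allowable rise: ΔT_a = T_lim − T_in = 275.5 − 213.2 = 62.3 K
γ̇_max² = ΔT_a·ρ·cp/(η·t_res) = 62.3·1121·2528/(5368·249.541) = 131.8 s⁻²
γ̇_max = sqrt(131.8) = 11.4804 s⁻¹
N_max = γ̇_max h / (πD) = 11.4804·0.00259/(π·0.0537) = 0.176252 rev/s → ×60 = 10.5751 rpm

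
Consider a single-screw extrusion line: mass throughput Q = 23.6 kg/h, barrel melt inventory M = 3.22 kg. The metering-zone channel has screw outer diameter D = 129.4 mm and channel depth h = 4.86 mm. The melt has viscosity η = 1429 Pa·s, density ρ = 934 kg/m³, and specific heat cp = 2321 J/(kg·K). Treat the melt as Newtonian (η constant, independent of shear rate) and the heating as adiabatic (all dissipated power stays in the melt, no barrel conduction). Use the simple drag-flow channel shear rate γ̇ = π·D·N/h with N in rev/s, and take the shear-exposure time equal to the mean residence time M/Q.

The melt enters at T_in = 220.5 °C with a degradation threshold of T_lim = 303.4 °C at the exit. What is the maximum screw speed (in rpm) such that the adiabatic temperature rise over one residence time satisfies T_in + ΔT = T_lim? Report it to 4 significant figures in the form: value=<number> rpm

value=11.48 rpm

Convert throughput: Q = 23.6 kg/h = 23.6/3600 = 0.00655556 kg/s
Mean residence time: t_res = M/Q_s = 3.22 kg / 0.00655556 kg/s = 491.186 s
Convert to metres: D = 0.1294 m, h = 0.00486 m
ΔT_a = T_lim − T_in = 303.4 °C − 220.5 °C = 82.9 K
γ̇_max² = ΔT_a·ρ·cp/(η·t_res) = 82.9·934·2321/(1429·491.186) = 256.034 s⁻²
γ̇_max = √256.034 = 16.0011 s⁻¹
N_max = γ̇_max h / (πD) = 16.0011·0.00486/(π·0.1294) = 0.191294 rev/s → ×60 = 11.4776 rpm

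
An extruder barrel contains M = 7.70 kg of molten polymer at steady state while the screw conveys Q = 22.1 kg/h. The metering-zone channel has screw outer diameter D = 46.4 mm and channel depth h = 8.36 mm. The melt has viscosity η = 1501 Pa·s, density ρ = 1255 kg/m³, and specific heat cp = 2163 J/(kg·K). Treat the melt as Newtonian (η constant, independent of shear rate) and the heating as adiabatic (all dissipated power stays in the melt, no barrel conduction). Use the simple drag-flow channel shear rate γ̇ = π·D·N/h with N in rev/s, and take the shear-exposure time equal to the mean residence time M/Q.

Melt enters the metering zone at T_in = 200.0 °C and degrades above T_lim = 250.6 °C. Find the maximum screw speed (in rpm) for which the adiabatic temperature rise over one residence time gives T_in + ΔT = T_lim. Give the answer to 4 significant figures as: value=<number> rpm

value=29.39 rpm

Convert throughput: Q = 22.1 kg/h = 22.1/3600 = 0.00613889 kg/s
t_res = M / Q_s = 7.70 ÷ 0.00613889 = 1254.3 s
Geometry in SI: D = 46.4 mm → 0.0464 m, h = 8.36 mm → 0.00836 m
ΔT_a = T_lim − T_in = 250.6 °C − 200.0 °C = 50.6 K
Invert ΔT = ηγ̇²t_res/(ρcp) for γ̇: γ̇_max² = ΔT_a ρ cp / (η t_res) = 50.6·1255·2163 / (1501·1254.3) = 72.9574 s⁻²
γ̇_max = √72.9574 = 8.54151 s⁻¹
N_max = γ̇_max·h / (π·D) = 8.54151 · 0.00836 / (π · 0.0464) = 0.489861 rev/s = 29.3917 rpm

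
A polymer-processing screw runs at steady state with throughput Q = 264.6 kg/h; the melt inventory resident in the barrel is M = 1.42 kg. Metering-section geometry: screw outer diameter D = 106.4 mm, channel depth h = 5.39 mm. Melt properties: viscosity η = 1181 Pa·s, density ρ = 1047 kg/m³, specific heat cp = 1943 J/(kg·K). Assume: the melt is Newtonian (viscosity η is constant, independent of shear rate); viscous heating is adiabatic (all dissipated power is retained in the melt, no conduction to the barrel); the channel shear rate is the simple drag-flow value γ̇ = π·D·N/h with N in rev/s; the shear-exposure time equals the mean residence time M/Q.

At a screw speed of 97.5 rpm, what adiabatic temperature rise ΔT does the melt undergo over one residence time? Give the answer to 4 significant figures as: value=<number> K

Throughput in SI: Q_s = 264.6 kg/h ÷ 3600 s/h = 0.0735 kg/s
t_res = M / Q_s = 1.42 / 0.0735 = 19.3197 s
Geometry in metres: D = 106.4 mm → 0.1064 m, h = 5.39 mm → 0.00539 m; screw speed N = 97.5 rpm = 1.625 rev/s
γ̇ = π·D·N / h = π · 0.1064 · 1.625 / 0.00539 = 100.776 s⁻¹
ΔT = η·γ̇²·t_res / (ρ·cp) = 1181 · (100.776)² · 19.3197 / (1047 · 1943) = 113.905 K

value=113.9 K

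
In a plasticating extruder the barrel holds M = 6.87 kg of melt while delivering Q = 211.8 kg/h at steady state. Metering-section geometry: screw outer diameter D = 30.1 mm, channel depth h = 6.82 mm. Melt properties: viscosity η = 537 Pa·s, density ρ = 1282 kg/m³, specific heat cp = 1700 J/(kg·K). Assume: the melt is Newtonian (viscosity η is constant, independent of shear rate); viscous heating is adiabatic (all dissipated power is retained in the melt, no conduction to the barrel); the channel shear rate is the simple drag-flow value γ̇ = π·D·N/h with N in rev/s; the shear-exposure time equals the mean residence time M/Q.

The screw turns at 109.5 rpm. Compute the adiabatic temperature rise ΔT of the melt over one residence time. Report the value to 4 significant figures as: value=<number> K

Q_s = Q / 3600 = 211.8 / 3600 = 0.0588333 kg/s
t_res = M / Q_s = 6.87 ÷ 0.0588333 = 116.771 s
D = 30.1 mm = 0.0301 m;  h = 6.82 mm = 0.00682 m;  N = 109.5 rpm / 60 = 1.825 rev/s
γ̇ = π·D·N / h = π · 0.0301 · 1.825 / 0.00682 = 25.3043 s⁻¹
Adiabatic rise: ΔT = η γ̇² t_res / (ρ cp) = 537·(25.3043)²·116.771 / (1282·1700) = 18.423 K

value=18.42 K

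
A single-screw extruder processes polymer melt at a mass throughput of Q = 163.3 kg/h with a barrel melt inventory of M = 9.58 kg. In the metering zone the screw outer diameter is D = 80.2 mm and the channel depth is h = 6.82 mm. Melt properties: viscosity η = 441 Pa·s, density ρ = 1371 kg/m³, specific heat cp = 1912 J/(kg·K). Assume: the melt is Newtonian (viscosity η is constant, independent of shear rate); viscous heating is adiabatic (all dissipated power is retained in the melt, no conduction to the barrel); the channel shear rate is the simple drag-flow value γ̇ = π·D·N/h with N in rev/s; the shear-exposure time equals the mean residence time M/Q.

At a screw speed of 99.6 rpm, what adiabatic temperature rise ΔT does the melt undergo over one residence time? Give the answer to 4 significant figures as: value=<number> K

Convert throughput: Q = 163.3 kg/h = 163.3/3600 = 0.0453611 kg/s
Mean residence time: t_res = M/Q_s = 9.58 kg / 0.0453611 kg/s = 211.194 s
D = 80.2 mm = 0.0802 m;  h = 6.82 mm = 0.00682 m;  N = 99.6 rpm / 60 = 1.66 rev/s
Shear rate: γ̇ = πDN/h = π·0.0802·1.66/0.00682 = 61.3265 s⁻¹
ΔT = η·γ̇²·t_res/(ρ·cp) = [441 × 61.3265² × 211.194] / [1371 × 1912] = 133.626 K

value=133.6 K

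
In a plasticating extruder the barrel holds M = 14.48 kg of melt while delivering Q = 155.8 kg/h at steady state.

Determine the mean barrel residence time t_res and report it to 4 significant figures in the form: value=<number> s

value=334.6 s

Q_s = Q / 3600 = 155.8 / 3600 = 0.0432778 kg/s
Mean residence time: t_res = M/Q_s = 14.48 kg / 0.0432778 kg/s = 334.583 s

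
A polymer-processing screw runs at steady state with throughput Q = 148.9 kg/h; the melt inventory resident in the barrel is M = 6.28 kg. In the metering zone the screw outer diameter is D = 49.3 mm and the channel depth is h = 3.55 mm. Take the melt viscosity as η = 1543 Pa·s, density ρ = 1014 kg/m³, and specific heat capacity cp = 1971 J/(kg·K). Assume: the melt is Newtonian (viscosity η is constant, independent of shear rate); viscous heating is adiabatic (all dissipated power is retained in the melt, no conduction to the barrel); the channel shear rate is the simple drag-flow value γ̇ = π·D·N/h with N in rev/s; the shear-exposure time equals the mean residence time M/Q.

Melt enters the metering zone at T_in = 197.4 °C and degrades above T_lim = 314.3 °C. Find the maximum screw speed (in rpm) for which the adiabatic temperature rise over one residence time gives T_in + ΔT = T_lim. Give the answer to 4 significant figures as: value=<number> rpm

value=43.43 rpm

Throughput in SI: Q_s = 148.9 kg/h ÷ 3600 s/h = 0.0413611 kg/s
t_res = M / Q_s = 6.28 ÷ 0.0413611 = 151.833 s
Geometry in SI: D = 49.3 mm → 0.0493 m, h = 3.55 mm → 0.00355 m
ΔT_a = T_lim − T_in = 314.3 − 197.4 = 116.9 K
γ̇_max² = ΔT_a·ρ·cp/(η·t_res) = 116.9·1014·1971/(1543·151.833) = 997.254 s⁻²
γ̇_max = sqrt(997.254) = 31.5793 s⁻¹
N_max = γ̇_max·h / (π·D) = 31.5793 · 0.00355 / (π · 0.0493) = 0.723826 rev/s = 43.4296 rpm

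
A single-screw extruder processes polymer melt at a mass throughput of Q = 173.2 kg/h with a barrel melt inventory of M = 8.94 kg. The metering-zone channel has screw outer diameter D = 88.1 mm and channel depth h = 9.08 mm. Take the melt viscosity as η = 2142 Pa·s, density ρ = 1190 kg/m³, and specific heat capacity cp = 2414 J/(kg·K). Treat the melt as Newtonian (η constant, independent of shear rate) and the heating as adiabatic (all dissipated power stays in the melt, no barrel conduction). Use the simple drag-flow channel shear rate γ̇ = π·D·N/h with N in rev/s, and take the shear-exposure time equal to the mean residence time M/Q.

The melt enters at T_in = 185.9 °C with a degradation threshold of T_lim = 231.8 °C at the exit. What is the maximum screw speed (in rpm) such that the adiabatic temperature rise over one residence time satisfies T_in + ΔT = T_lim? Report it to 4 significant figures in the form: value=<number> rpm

value=35.83 rpm

Q_s = Q / 3600 = 173.2 / 3600 = 0.0481111 kg/s
Mean residence time: t_res = M/Q_s = 8.94 kg / 0.0481111 kg/s = 185.82 s
Convert to metres: D = 0.0881 m, h = 0.00908 m
ΔT_a = T_lim − T_in = 231.8 °C − 185.9 °C = 45.9 K
γ̇_max² = ΔT_a·ρ·cp/(η·t_res) = 45.9·1190·2414/(2142·185.82) = 331.272 s⁻²
γ̇_max = sqrt(331.272) = 18.2009 s⁻¹
N_max = γ̇_max·h / (π·D) = 18.2009 · 0.00908 / (π · 0.0881) = 0.597108 rev/s = 35.8265 rpm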